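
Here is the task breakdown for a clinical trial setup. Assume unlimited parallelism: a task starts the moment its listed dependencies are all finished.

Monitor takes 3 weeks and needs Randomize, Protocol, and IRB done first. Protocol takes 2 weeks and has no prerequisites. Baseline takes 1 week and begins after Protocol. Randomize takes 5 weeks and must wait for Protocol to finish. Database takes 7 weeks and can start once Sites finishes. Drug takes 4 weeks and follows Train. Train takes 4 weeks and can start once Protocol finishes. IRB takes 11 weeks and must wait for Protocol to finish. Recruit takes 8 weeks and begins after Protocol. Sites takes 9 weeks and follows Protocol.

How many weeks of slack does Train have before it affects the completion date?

8

Protocol→Sites→Database = 2+9+7 = 18 sets the makespan at 18 weeks.
The longest chain containing Train totals 10 weeks.
Slack of Train = 10 − 2 = 8 weeks.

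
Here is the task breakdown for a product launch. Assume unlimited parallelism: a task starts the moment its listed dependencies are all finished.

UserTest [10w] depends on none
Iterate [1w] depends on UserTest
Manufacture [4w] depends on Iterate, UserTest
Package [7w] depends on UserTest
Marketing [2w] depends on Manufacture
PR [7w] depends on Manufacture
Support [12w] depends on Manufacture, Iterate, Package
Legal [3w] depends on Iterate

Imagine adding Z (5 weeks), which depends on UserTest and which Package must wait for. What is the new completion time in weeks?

34

Originally the plan takes 29 weeks.
With Z inserted, Package now waits for max(UserTest, Z).
New critical path: UserTest→Z→Package→Support = 10+5+7+12 = 34 ⇒ 34 weeks.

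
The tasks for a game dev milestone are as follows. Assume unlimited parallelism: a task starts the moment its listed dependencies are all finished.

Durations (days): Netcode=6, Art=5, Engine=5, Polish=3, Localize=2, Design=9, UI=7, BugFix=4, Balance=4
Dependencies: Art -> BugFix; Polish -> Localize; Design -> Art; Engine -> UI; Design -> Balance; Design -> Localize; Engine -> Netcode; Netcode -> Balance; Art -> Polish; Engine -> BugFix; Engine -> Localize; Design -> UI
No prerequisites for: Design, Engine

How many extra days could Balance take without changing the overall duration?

Critical path: Design→Art→Polish→Localize = 9+5+3+2 = 19, so the finish is 19 days.
Balance finishes as early as 15 and must finish by 19.
Slack of Balance = 15 − 11 = 4 days.

4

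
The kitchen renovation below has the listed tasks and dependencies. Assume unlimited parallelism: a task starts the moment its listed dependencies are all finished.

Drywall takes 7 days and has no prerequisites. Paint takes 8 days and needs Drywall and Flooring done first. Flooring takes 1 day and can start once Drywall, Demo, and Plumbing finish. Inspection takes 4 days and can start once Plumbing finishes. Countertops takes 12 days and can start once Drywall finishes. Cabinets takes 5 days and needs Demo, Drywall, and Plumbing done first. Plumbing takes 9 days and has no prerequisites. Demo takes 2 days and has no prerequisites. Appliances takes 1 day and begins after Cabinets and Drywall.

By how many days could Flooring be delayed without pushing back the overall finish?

1

Critical path: Drywall→Countertops = 7+12 = 19, so the finish is 19 days.
The longest chain containing Flooring totals 18 days.
Slack of Flooring = 10 − 9 = 1 day.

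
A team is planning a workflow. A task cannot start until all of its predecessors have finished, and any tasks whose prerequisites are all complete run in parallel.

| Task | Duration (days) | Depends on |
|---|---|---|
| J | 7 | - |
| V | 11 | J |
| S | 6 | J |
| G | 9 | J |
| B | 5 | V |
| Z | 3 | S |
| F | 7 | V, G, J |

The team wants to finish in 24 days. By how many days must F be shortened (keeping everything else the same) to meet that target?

Current finish: 25 days; target: 24.
F is on every critical path, so each day cut from F cuts the finish by one (this holds down to a finish of 23).
Need 25 − 24 = 1 day off F → F becomes 6 days, finish becomes 24.

1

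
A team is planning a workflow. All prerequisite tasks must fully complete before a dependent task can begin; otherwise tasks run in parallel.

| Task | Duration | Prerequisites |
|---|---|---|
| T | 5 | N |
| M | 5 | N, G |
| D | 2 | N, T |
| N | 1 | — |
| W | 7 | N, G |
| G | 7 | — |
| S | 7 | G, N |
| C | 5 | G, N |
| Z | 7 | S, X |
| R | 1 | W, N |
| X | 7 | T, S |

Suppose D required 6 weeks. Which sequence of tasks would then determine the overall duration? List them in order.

G, S, X, Z

Baseline: G→S→X→Z = 7+7+7+7 = 28 → 28 weeks.
D is off the critical path — its longest chain is 8 weeks, giving 20 of slack.
The critical path is still G→S→X→Z; finish is now 28 weeks.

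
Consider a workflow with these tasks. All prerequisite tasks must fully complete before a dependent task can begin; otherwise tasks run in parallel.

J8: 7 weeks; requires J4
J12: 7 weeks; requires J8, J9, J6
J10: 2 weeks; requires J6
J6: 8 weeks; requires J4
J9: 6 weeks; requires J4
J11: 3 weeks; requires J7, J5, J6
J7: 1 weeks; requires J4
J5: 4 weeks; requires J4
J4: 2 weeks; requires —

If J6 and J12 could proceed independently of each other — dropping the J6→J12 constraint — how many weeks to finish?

Original critical path: J4→J6→J12 = 2+8+7 = 17 ⇒ 17 weeks.
Without J6→J12, J12's earliest start moves from 10 to 9.
After: J4→J8→J12 = 2+7+7 = 16 → 16 weeks.

16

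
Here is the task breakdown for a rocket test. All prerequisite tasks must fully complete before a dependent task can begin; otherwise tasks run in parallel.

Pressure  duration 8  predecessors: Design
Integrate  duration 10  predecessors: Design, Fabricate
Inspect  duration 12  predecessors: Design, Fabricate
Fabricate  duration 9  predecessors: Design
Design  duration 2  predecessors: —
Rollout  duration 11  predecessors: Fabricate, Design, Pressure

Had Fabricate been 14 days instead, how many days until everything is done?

Actual critical path: Design→Fabricate→Inspect = 2+9+12 = 23 ⇒ 23 days.
Fabricate lies on that path, so at 14 days the path becomes 28 days.
That remains the longest chain; total 28 days.

28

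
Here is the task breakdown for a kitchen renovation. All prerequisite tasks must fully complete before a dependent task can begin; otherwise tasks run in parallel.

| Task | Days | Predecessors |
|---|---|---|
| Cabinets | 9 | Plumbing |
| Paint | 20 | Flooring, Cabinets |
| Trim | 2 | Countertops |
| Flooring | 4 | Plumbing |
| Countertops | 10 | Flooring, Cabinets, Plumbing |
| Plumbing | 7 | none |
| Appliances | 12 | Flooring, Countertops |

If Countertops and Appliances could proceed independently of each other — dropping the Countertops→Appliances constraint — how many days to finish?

With the dependency in place, Plumbing→Cabinets→Countertops→Appliances = 7+9+10+12 = 38 sets the finish at 38 days.
Without Countertops→Appliances, Appliances's earliest start moves from 26 to 11.
After: Plumbing→Cabinets→Paint = 7+9+20 = 36 → 36 days.

36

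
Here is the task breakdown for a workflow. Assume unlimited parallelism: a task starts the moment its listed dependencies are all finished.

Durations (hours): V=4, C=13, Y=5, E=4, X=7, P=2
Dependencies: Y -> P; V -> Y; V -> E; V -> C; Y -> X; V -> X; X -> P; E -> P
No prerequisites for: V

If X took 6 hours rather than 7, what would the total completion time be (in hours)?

Actual critical path: V→Y→X→P = 4+5+7+2 = 18 ⇒ 18 hours.
X lies on that path, so at 6 hours the path becomes 17 hours.
Now V→C = 4+13 = 17 is longest, so the finish becomes 17 hours.

17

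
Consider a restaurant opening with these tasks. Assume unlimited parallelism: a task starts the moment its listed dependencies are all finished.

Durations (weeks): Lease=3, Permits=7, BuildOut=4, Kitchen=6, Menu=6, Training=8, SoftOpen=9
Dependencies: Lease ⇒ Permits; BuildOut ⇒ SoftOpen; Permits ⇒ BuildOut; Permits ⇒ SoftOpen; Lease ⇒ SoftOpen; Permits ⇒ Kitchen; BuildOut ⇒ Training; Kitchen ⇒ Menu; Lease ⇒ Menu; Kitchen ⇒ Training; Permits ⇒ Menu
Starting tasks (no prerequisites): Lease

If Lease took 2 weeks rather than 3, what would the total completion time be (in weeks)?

Baseline: Lease→Permits→Kitchen→Training = 3+7+6+8 = 24 → 24 weeks.
Lease lies on that path, so at 2 weeks the path becomes 23 weeks.
That remains the longest chain; total 23 weeks.

23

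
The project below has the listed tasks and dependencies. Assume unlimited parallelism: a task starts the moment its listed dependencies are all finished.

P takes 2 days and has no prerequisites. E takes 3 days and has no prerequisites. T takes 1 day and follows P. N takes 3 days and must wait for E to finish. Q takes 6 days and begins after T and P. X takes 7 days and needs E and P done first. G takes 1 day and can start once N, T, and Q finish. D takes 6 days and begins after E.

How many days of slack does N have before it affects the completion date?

3

P→T→Q→G = 2+1+6+1 = 10 sets the makespan at 10 days.
Longest path through N: 7 days (earliest finish 6, latest finish 9).
So N can slip 9 − 6 = 3 days.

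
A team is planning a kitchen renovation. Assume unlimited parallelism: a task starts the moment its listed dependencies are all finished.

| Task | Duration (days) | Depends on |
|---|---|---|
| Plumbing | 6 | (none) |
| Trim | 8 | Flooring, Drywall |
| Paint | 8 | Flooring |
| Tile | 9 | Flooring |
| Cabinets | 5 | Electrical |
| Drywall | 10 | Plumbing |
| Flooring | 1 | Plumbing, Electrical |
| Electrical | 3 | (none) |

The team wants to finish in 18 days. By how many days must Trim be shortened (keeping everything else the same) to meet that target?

6

Current finish: 24 days; target: 18.
Trim is on every critical path, so each day cut from Trim cuts the finish by one (this holds down to a finish of 17).
Need 24 − 18 = 6 days off Trim → Trim becomes 2 days, finish becomes 18.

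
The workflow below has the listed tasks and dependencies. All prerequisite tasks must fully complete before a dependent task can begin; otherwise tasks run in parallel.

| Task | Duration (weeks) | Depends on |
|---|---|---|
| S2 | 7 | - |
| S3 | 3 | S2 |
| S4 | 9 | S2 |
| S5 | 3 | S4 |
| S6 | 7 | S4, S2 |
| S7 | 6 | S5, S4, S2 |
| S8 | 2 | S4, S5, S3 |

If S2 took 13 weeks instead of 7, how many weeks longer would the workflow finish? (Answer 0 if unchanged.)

6

As given, the longest chain is S2→S4→S5→S7 = 7+9+3+6 = 25, so the finish is 25 weeks.
S2 is on the critical path; changing it to 13 makes that path 31 weeks.
That remains the longest chain; total 31 weeks.
Change in finish: 31 − 25 = +6 weeks.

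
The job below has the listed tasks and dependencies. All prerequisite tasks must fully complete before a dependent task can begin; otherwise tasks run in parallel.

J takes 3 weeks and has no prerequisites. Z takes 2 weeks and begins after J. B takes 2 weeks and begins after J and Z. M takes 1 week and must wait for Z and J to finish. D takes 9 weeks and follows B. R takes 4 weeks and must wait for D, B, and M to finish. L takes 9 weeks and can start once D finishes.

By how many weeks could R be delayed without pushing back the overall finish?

The longest chain is J→Z→B→D→L = 3+2+2+9+9 = 25; overall finish 25 weeks.
R finishes as early as 20 and must finish by 25.
Slack of R = 21 − 16 = 5 weeks.

5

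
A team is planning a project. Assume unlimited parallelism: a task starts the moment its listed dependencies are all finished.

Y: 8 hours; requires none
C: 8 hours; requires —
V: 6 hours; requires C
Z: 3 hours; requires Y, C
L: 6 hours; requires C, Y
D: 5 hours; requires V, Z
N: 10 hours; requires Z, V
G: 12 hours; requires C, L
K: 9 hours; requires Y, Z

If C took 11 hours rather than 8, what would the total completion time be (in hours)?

29

Critical path before the change: C→L→G = 8+6+12 = 26 giving 26 hours.
C lies on that path, so at 11 hours the path becomes 29 hours.
The critical path is still C→L→G; finish is now 29 hours.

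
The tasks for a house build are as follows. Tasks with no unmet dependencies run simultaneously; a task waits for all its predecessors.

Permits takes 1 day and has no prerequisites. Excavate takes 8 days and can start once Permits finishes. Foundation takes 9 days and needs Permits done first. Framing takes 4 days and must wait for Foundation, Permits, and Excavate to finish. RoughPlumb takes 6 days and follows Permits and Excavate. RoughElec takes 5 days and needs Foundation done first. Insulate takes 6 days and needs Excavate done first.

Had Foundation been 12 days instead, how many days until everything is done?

Actual critical path: Permits→Foundation→RoughElec = 1+9+5 = 15 ⇒ 15 days.
Since Foundation is critical, the +3 change carries straight to that chain (now 18 days).
No other chain overtakes it, so the finish is 18 days.

18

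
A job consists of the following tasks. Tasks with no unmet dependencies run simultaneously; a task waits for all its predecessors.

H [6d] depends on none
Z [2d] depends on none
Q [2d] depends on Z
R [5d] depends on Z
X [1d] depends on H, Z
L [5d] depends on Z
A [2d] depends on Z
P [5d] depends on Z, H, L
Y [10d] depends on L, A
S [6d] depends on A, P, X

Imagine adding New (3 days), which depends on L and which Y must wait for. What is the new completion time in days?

20

Originally the schedule takes 18 days.
With New inserted, Y now waits for max(L, A, New).
New critical path: Z→L→New→Y = 2+5+3+10 = 20 ⇒ 20 days.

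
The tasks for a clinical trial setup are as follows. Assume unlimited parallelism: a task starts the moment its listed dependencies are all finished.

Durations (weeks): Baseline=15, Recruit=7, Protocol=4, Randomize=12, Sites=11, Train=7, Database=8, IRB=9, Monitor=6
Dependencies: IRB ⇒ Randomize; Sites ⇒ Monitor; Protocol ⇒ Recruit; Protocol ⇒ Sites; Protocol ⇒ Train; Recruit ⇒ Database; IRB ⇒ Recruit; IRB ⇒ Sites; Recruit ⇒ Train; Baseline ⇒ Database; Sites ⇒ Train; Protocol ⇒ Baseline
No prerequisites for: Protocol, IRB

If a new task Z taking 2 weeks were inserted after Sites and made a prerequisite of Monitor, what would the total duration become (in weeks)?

28

Originally the project takes 27 weeks.
With Z inserted, Monitor now waits for max(Sites, Z).
New critical path: IRB→Sites→Z→Monitor = 9+11+2+6 = 28 ⇒ 28 weeks.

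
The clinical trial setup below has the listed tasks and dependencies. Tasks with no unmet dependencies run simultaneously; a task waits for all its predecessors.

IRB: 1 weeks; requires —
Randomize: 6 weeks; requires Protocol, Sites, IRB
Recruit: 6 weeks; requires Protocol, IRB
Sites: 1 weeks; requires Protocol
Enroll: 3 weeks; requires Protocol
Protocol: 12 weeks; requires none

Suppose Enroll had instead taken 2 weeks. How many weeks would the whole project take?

19

The binding path is Protocol→Sites→Randomize = 12+1+6 = 19; finish at 19 weeks.
The longest path through Enroll is only 15 weeks, so Enroll has float 4.
The critical path is still Protocol→Sites→Randomize; finish is now 19 weeks.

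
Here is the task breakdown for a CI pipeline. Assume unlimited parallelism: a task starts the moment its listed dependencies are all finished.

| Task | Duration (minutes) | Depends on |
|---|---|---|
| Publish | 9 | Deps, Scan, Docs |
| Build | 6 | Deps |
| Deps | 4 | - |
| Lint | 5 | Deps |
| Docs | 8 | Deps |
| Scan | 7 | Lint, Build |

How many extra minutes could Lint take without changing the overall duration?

The longest chain is Deps→Build→Scan→Publish = 4+6+7+9 = 26; overall finish 26 minutes.
The longest chain containing Lint totals 25 minutes.
Slack of Lint = 5 − 4 = 1 minute.

1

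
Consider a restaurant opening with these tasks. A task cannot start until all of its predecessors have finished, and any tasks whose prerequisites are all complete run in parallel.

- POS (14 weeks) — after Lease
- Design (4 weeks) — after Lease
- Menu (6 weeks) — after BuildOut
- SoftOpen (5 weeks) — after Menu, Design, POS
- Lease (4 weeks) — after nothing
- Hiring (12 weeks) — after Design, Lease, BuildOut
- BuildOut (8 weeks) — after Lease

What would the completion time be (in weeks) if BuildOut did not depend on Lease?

23

Before: longest chain Lease→BuildOut→Hiring = 4+8+12 = 24, finish 24.
Without Lease→BuildOut, BuildOut's earliest start moves from 4 to 0.
After: Lease→POS→SoftOpen = 4+14+5 = 23 → 23 weeks.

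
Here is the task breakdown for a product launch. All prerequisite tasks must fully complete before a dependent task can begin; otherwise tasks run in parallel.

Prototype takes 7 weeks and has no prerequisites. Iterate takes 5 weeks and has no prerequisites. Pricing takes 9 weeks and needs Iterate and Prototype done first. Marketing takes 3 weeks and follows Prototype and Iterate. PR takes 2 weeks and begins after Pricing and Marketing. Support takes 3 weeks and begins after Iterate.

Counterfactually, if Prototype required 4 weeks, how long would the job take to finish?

16

Critical path before the change: Prototype→Pricing→PR = 7+9+2 = 18 giving 18 weeks.
Prototype lies on that path, so at 4 weeks the path becomes 15 weeks.
New critical path: Iterate→Pricing→PR = 5+9+2 = 16 ⇒ 16 weeks.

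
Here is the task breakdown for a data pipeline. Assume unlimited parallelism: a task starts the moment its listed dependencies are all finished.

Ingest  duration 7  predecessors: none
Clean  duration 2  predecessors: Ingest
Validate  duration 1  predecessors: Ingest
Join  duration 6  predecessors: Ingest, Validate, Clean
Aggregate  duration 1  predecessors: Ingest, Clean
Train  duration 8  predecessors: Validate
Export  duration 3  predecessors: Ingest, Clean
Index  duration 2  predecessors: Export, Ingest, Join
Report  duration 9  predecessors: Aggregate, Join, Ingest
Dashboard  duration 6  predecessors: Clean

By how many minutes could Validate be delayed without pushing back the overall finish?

1

Ingest→Clean→Join→Report = 7+2+6+9 = 24 sets the makespan at 24 minutes.
Longest path through Validate: 23 minutes (earliest finish 8, latest finish 9).
So Validate can slip 9 − 8 = 1 minute.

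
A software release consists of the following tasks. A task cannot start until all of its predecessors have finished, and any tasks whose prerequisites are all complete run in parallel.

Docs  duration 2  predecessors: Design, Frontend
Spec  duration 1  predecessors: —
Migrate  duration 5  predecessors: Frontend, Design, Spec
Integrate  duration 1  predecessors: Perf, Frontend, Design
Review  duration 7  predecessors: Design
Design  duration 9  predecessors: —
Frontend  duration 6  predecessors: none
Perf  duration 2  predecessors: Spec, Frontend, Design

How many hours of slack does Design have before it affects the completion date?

Critical path: Design→Review = 9+7 = 16, so the finish is 16 hours.
The longest chain containing Design totals 16 hours.
Slack of Design = 0 − 0 = 0 hours.

0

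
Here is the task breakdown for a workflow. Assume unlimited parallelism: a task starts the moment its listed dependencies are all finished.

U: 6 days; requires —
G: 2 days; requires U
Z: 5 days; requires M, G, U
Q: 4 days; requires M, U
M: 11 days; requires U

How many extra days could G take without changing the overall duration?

9

Critical path: U→M→Z = 6+11+5 = 22, so the finish is 22 days.
Longest path through G: 13 days (earliest finish 8, latest finish 17).
Slack of G = 15 − 6 = 9 days.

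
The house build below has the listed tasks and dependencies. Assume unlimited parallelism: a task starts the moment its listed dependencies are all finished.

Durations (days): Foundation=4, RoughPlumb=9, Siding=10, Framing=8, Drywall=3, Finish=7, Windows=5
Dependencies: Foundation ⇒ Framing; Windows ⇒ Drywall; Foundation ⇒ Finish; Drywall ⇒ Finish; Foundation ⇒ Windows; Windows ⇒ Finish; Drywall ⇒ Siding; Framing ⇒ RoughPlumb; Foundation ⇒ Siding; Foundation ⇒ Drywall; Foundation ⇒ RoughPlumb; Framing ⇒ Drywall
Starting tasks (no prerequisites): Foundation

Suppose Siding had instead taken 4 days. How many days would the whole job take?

22

Actual critical path: Foundation→Framing→Drywall→Siding = 4+8+3+10 = 25 ⇒ 25 days.
Since Siding is critical, the -6 change carries straight to that chain (now 19 days).
New critical path: Foundation→Framing→Drywall→Finish = 4+8+3+7 = 22 ⇒ 22 days.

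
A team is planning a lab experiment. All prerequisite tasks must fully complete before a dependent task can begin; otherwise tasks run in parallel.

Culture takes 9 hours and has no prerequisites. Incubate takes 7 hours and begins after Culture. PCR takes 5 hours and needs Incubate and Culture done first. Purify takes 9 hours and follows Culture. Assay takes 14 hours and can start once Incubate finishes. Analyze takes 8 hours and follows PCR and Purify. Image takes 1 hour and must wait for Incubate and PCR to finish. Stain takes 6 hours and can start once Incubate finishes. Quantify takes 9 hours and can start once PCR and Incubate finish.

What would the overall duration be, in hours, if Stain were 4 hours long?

30

The binding path is Culture→Incubate→PCR→Quantify = 9+7+5+9 = 30; finish at 30 hours.
The longest path through Stain is only 22 hours, so Stain has float 8.
That remains the longest chain; total 30 hours.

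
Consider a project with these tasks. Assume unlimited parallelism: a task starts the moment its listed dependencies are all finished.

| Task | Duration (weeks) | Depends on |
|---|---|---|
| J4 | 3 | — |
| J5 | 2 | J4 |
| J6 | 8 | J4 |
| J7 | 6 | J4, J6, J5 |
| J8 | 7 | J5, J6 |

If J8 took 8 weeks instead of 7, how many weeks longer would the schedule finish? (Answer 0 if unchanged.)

Baseline: J4→J6→J8 = 3+8+7 = 18 → 18 weeks.
Since J8 is critical, the +1 change carries straight to that chain (now 19 weeks).
The critical path is still J4→J6→J8; finish is now 19 weeks.
Change in finish: 19 − 18 = +1 weeks.

1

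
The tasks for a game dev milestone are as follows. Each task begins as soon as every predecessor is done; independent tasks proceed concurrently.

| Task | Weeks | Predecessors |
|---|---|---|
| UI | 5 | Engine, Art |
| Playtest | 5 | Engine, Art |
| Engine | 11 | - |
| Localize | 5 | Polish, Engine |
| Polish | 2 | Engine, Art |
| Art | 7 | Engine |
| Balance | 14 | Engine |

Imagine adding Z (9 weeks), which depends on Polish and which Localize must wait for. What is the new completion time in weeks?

34

Originally the schedule takes 25 weeks.
With Z inserted, Localize now waits for max(Polish, Engine, Z).
New critical path: Engine→Art→Polish→Z→Localize = 11+7+2+9+5 = 34 ⇒ 34 weeks.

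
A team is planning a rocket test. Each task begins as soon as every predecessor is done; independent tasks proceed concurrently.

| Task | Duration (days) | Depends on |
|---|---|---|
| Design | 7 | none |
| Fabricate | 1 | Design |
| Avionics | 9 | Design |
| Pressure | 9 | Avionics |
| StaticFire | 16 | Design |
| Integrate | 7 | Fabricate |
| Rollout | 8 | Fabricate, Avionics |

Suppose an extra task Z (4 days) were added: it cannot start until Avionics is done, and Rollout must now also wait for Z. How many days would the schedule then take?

28

Originally the schedule takes 25 days.
With Z inserted, Rollout now waits for max(Fabricate, Avionics, Z).
New critical path: Design→Avionics→Z→Rollout = 7+9+4+8 = 28 ⇒ 28 days.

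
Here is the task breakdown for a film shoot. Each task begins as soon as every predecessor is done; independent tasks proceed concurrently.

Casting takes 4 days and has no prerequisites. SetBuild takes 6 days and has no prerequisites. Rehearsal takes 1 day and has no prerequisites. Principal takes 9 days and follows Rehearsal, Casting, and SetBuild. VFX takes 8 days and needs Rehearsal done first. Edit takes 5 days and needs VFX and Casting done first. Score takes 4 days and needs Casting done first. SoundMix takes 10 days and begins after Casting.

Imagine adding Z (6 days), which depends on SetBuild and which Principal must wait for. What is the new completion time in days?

Originally the job takes 15 days.
With Z inserted, Principal now waits for max(Rehearsal, Casting, SetBuild, Z).
New critical path: SetBuild→Z→Principal = 6+6+9 = 21 ⇒ 21 days.

21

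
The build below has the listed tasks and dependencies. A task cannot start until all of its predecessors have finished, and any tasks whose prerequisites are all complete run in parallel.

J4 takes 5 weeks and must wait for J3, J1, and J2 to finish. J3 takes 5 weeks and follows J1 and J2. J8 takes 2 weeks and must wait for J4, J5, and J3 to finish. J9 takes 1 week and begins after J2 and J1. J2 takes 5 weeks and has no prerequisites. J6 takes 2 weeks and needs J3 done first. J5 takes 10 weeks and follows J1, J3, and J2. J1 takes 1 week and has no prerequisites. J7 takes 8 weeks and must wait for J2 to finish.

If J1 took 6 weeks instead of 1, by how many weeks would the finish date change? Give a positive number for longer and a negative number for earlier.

Baseline: J2→J3→J5→J8 = 5+5+10+2 = 22 → 22 weeks.
J1 has 4 weeks of float (longest path through it is 18).
Now J1→J3→J5→J8 = 6+5+10+2 = 23 is longest, so the finish becomes 23 weeks.
Change in finish: 23 − 22 = +1 weeks.

1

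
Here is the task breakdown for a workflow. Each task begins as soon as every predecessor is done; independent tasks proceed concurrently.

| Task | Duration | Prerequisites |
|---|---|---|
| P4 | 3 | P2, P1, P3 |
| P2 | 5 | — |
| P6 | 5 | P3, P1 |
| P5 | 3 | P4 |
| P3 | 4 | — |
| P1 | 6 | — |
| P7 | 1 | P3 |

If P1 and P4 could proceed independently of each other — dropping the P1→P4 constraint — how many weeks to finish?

11

With the dependency in place, P1→P4→P5 = 6+3+3 = 12 sets the finish at 12 weeks.
Without P1→P4, P4's earliest start moves from 6 to 5.
After: P1→P6 = 6+5 = 11 → 11 weeks.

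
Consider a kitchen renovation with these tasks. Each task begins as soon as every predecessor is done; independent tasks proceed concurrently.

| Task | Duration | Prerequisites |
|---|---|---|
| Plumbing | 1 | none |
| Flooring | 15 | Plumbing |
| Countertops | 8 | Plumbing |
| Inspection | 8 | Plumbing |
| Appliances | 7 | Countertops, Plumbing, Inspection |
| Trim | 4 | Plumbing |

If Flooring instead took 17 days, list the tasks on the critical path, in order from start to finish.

Critical path before the change: Plumbing→Flooring = 1+15 = 16 giving 16 days.
Since Flooring is critical, the +2 change carries straight to that chain (now 18 days).
No other chain overtakes it, so the finish is 18 days.

Plumbing, Flooring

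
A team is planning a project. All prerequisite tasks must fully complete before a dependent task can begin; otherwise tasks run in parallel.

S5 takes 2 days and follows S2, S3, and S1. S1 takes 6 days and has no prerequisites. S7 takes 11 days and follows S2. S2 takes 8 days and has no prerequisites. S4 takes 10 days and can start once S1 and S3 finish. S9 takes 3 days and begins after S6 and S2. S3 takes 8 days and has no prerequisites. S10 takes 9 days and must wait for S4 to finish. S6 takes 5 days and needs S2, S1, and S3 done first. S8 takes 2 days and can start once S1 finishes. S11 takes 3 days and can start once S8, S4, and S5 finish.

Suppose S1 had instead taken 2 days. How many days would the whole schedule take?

27

As given, the longest chain is S3→S4→S10 = 8+10+9 = 27, so the finish is 27 days.
The longest path through S1 is only 25 days, so S1 has float 2.
That remains the longest chain; total 27 days.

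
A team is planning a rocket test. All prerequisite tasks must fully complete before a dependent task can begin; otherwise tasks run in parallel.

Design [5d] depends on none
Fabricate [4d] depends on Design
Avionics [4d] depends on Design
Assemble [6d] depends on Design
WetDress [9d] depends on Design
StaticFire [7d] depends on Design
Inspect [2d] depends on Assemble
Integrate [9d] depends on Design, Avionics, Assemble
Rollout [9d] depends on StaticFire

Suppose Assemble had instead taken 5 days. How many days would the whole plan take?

Actual critical path: Design→StaticFire→Rollout = 5+7+9 = 21 ⇒ 21 days.
Assemble has 1 day of float (longest path through it is 20).
No other chain overtakes it, so the finish is 21 days.

21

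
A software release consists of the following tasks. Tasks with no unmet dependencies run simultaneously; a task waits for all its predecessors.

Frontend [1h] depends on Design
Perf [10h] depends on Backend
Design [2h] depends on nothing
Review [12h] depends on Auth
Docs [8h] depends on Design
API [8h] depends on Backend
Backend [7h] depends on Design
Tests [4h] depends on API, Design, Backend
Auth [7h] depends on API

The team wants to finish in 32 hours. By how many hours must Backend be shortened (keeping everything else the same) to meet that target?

Current finish: 36 hours; target: 32.
Backend is on every critical path, so each hour cut from Backend cuts the finish by one (this holds down to a finish of 30).
Need 36 − 32 = 4 hours off Backend → Backend becomes 3 hours, finish becomes 32.

4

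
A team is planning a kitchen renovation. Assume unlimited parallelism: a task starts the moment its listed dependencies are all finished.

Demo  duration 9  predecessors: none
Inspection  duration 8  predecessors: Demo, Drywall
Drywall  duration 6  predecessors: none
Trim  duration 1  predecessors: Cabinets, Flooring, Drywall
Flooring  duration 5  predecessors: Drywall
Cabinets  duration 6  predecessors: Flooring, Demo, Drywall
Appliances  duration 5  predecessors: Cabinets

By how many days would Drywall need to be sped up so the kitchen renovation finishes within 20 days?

2

Current finish: 22 days; target: 20.
Drywall is on every critical path, so each day cut from Drywall cuts the finish by one (this holds down to a finish of 20).
Need 22 − 20 = 2 days off Drywall → Drywall becomes 4 days, finish becomes 20.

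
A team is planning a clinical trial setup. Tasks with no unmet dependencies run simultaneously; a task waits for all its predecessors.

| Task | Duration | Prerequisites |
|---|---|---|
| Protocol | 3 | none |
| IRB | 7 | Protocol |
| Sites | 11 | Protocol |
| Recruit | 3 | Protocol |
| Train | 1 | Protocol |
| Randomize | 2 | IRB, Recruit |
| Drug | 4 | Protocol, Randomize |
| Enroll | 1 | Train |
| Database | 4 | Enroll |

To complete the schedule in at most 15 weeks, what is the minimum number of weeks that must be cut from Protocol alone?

Current finish: 16 weeks; target: 15.
Protocol is on every critical path, so each week cut from Protocol cuts the finish by one (this holds down to a finish of 14).
Need 16 − 15 = 1 week off Protocol → Protocol becomes 2 weeks, finish becomes 15.

1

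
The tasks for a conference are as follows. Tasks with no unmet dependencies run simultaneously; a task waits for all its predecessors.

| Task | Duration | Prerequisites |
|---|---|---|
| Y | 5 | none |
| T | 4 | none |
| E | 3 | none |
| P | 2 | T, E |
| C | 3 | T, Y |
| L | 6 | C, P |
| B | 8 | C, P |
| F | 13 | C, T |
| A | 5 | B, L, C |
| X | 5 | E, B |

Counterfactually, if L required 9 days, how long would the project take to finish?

22

Baseline: Y→C→B→A = 5+3+8+5 = 21 → 21 days.
L is off the critical path — its longest chain is 19 days, giving 2 of slack.
The binding chain switches to Y→C→L→A = 5+3+9+5 = 22; finish 22 days.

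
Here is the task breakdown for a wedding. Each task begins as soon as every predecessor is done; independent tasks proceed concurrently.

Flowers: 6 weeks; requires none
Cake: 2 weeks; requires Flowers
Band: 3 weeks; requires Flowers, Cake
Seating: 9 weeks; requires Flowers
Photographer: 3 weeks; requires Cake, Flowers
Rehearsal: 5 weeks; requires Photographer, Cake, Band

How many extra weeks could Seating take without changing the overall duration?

Critical path: Flowers→Cake→Band→Rehearsal = 6+2+3+5 = 16, so the finish is 16 weeks.
The longest chain containing Seating totals 15 weeks.
Float = 16 − 15 = 1.

1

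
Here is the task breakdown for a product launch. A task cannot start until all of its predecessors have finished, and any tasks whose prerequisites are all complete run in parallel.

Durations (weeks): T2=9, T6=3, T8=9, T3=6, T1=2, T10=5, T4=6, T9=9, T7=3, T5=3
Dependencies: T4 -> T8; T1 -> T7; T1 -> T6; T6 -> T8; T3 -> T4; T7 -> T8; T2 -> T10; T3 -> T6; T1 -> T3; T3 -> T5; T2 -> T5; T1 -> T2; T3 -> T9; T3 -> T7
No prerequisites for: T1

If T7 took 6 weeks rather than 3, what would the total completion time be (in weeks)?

Critical path before the change: T1→T3→T4→T8 = 2+6+6+9 = 23 giving 23 weeks.
T7 is off the critical path — its longest chain is 20 weeks, giving 3 of slack.
No other chain overtakes it, so the finish is 23 weeks.

23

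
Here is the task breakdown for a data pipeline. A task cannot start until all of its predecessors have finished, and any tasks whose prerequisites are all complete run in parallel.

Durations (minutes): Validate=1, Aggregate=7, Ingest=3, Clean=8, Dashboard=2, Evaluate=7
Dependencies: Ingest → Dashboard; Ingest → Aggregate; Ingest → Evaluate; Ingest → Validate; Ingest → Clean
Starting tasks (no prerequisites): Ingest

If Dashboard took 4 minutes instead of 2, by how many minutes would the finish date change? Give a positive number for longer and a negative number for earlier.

0

Baseline: Ingest→Clean = 3+8 = 11 → 11 minutes.
Dashboard is off the critical path — its longest chain is 5 minutes, giving 6 of slack.
That remains the longest chain; total 11 minutes.
Change in finish: 11 − 11 = +0 minutes.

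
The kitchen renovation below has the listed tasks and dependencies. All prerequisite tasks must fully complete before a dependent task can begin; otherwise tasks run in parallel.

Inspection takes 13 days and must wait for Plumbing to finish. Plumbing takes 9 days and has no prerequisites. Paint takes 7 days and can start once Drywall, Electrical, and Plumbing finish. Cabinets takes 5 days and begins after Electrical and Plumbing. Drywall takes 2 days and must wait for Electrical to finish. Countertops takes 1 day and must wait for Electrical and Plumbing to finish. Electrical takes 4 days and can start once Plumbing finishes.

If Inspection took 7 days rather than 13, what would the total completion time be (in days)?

Critical path before the change: Plumbing→Inspection = 9+13 = 22 giving 22 days.
Inspection is on the critical path; changing it to 7 makes that path 16 days.
The binding chain switches to Plumbing→Electrical→Drywall→Paint = 9+4+2+7 = 22; finish 22 days.

22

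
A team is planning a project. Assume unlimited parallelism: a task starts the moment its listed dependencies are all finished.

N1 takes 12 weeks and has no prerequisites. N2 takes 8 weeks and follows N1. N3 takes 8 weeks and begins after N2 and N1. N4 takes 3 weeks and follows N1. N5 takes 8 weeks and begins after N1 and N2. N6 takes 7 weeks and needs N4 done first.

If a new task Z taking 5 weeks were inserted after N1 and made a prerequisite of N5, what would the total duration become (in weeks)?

Originally the project takes 28 weeks.
With Z inserted, N5 now waits for max(N1, N2, Z).
New critical path: N1→N2→N3 = 12+8+8 = 28 ⇒ 28 weeks.

28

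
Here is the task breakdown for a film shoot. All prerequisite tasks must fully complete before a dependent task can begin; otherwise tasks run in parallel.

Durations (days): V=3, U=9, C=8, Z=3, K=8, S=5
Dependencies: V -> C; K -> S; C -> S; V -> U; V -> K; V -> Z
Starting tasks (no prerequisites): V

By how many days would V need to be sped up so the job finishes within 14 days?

Current finish: 16 days; target: 14.
V is on every critical path, so each day cut from V cuts the finish by one (this holds down to a finish of 14).
Need 16 − 14 = 2 days off V → V becomes 1 day, finish becomes 14.

2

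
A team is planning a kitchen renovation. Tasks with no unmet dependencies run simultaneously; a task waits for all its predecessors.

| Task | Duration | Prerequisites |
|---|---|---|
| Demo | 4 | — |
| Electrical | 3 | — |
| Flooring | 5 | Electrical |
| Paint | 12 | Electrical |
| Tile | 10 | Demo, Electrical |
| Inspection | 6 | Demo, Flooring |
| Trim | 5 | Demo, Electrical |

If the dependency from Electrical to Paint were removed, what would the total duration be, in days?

14

Original critical path: Electrical→Paint = 3+12 = 15 ⇒ 15 days.
Without Electrical→Paint, Paint's earliest start moves from 3 to 0.
The longest chain is now Demo→Tile = 4+10 = 14, so the kitchen renovation takes 14 days.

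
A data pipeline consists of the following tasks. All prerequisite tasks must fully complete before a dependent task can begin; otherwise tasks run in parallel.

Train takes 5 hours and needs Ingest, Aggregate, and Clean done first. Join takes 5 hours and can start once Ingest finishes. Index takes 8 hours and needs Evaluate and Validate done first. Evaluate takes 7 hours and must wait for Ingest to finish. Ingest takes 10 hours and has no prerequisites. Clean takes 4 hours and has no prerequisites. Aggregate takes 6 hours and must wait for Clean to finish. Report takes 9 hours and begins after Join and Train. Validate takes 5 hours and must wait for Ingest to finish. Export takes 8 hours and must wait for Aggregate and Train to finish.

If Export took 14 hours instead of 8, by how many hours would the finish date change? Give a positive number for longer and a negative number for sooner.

4

Baseline: Ingest→Evaluate→Index = 10+7+8 = 25 → 25 hours.
Export has 2 hours of float (longest path through it is 23).
Now Ingest→Train→Export = 10+5+14 = 29 is longest, so the finish becomes 29 hours.
Change in finish: 29 − 25 = +4 hours.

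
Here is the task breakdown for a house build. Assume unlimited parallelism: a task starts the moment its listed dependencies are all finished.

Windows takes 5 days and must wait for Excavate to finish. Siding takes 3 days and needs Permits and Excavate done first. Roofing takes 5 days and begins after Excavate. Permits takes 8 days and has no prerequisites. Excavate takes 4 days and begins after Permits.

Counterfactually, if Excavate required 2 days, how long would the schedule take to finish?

Baseline: Permits→Excavate→Roofing = 8+4+5 = 17 → 17 days.
Excavate is on the critical path; changing it to 2 makes that path 15 days.
The critical path is still Permits→Excavate→Roofing; finish is now 15 days.

15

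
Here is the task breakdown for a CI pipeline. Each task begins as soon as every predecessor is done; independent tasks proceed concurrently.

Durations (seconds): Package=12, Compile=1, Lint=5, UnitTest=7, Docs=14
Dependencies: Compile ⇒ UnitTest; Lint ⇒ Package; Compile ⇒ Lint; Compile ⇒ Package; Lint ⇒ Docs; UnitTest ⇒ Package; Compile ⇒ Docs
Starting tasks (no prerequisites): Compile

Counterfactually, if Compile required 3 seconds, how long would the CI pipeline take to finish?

22

Baseline: Compile→Lint→Docs = 1+5+14 = 20 → 20 seconds.
Compile lies on that path, so at 3 seconds the path becomes 22 seconds.
The critical path is still Compile→Lint→Docs; finish is now 22 seconds.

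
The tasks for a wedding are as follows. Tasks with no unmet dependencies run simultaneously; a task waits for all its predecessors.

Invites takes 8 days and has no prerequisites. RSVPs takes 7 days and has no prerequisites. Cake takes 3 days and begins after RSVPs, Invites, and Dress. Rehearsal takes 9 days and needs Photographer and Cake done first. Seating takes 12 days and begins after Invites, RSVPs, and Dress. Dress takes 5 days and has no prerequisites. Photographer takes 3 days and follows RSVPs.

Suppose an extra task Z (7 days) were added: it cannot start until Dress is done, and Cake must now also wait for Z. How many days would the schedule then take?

24

Originally the schedule takes 20 days.
With Z inserted, Cake now waits for max(RSVPs, Invites, Dress, Z).
New critical path: Dress→Z→Cake→Rehearsal = 5+7+3+9 = 24 ⇒ 24 days.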